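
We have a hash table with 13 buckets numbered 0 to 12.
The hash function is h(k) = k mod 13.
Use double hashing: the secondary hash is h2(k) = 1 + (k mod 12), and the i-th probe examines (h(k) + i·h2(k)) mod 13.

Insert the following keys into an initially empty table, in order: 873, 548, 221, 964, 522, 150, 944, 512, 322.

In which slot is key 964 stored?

873 hashes to 2; slot 2 is free => place at 2.
548 hashes to 2, h2=9; 2 taken => place at 11.
221 hashes to 0; slot 0 is free => place at 0.
964 hashes to 2, h2=5; 2 taken => place at 7.
522 hashes to 2, h2=7; 2 taken => place at 9.
150 hashes to 7, h2=7; 7 taken => place at 1.
944 hashes to 8; slot 8 is free => place at 8.
512 hashes to 5; slot 5 is free => place at 5.
322 hashes to 10; slot 10 is free => place at 10.
Table: [221, 150, 873, -, -, 512, -, 964, 944, 522, 322, 548, -]

7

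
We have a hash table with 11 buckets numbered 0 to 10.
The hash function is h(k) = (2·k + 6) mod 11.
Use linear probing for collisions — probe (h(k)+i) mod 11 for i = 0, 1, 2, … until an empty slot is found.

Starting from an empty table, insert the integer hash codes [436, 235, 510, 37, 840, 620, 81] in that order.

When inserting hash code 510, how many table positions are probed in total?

2

436: h=9 → slot 9
235: h=3 → slot 3
510: h=3, probe 3,4 → slot 4
37: h=3, probe 3,4,5 → slot 5
840: h=3, probe 3,4,5,6 → slot 6
620: h=3, probe 3,4,5,6,7 → slot 7
81: h=3, probe 3,4,5,6,7,8 → slot 8
Table: [—, —, —, 235, 510, 37, 840, 620, 81, 436, —]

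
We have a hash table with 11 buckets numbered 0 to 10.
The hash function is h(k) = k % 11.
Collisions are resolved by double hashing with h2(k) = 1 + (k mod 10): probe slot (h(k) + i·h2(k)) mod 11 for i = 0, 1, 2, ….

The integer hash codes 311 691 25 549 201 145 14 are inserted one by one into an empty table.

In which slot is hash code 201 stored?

Insert 311: h=3, slot 3 empty → index 3.
Insert 691: h=9, slot 9 empty → index 9.
Insert 25: h=3, h2=6, slots 3,9 occupied → index 4.
Insert 549: h=10, slot 10 empty → index 10.
Insert 201: h=3, h2=2, slot 3 occupied → index 5.
Insert 145: h=2, slot 2 empty → index 2.
Insert 14: h=3, h2=5, slot 3 occupied → index 8.
Table: [—, —, 145, 311, 25, 201, —, —, 14, 691, 549]

5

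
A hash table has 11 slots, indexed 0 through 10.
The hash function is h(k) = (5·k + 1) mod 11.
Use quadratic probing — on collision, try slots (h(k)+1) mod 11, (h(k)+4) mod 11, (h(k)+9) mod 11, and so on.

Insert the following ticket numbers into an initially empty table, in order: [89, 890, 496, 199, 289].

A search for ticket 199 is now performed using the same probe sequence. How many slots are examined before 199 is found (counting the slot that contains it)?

4

89: h=6 => slot 6
890: h=7 => slot 7
496: h=6, probe 6,7,10 => slot 10
199: h=6, probe 6,7,10,4 => slot 4
289: h=5 => slot 5
Table: [—, —, —, —, 199, 289, 89, 890, —, —, 496]
Lookup 199: h=6, probe 6,7,10,4 → found at 4.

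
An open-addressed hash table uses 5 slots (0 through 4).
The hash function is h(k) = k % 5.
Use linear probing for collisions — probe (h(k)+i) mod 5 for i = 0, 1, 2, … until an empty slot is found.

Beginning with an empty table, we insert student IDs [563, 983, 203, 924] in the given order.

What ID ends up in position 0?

563: h=3 → slot 3
983: h=3, probe 3,4 → slot 4
203: h=3, probe 3,4,0 → slot 0
924: h=4, probe 4,0,1 → slot 1
Table: [203, 924, ∅, 563, 983]

203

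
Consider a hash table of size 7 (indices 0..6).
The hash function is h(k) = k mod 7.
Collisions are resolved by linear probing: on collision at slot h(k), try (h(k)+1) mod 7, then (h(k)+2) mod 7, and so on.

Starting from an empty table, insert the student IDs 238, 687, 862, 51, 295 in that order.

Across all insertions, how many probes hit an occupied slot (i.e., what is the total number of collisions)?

5

Insert 238: h=0, slot 0 empty -> index 0.
Insert 687: h=1, slot 1 empty -> index 1.
Insert 862: h=1, slot 1 occupied -> index 2.
Insert 51: h=2, slot 2 occupied -> index 3.
Insert 295: h=1, slots 1,2,3 occupied -> index 4.
Table: [238, 687, 862, 51, 295, -, -]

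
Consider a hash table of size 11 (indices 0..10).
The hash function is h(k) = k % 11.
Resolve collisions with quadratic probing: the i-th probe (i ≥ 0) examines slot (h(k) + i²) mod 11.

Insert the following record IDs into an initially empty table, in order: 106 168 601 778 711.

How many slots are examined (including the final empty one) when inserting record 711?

106 hashes to 7; slot 7 is free -> place at 7.
168 hashes to 3; slot 3 is free -> place at 3.
601 hashes to 7; 7 taken -> place at 8.
778 hashes to 8; 8 taken -> place at 9.
711 hashes to 7; 7,8 taken -> place at 0.
Table: [711, -, -, 168, -, -, -, 106, 601, 778, -]

3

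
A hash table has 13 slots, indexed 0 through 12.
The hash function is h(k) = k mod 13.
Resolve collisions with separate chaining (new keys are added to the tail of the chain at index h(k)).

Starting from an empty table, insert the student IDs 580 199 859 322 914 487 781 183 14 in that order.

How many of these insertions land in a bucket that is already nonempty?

4

580 -> bucket 8
199 -> bucket 4
859 -> bucket 1
322 -> bucket 10
914 -> bucket 4 (collision)
487 -> bucket 6
781 -> bucket 1 (collision)
183 -> bucket 1 (collision)
14 -> bucket 1 (collision)
Final buckets:
0: —
1: 859 -> 781 -> 183 -> 14
2: —
3: —
4: 199 -> 914
5: —
6: 487
7: —
8: 580
9: —
10: 322
11: —
12: —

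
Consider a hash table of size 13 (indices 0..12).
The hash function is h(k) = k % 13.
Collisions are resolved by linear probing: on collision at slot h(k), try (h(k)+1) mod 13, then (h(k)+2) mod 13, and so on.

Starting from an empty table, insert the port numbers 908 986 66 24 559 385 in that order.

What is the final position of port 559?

Insert 908: h=11, slot 11 empty => index 11.
Insert 986: h=11, slot 11 occupied => index 12.
Insert 66: h=1, slot 1 empty => index 1.
Insert 24: h=11, slots 11,12 occupied => index 0.
Insert 559: h=0, slots 0,1 occupied => index 2.
Insert 385: h=8, slot 8 empty => index 8.
Table: [24, 66, 559, -, -, -, -, -, 385, -, -, 908, 986]

2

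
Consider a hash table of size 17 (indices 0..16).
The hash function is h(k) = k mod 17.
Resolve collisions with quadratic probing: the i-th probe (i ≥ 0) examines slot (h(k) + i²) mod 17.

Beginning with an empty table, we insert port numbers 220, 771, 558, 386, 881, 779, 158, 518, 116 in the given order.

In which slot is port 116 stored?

220: h=16 → slot 16
771: h=6 → slot 6
558: h=14 → slot 14
386: h=12 → slot 12
881: h=14, probe 14,15 → slot 15
779: h=14, probe 14,15,1 → slot 1
158: h=5 → slot 5
518: h=8 → slot 8
116: h=14, probe 14,15,1,6,13 → slot 13
Table: [_, 779, _, _, _, 158, 771, _, 518, _, _, _, 386, 116, 558, 881, 220]

13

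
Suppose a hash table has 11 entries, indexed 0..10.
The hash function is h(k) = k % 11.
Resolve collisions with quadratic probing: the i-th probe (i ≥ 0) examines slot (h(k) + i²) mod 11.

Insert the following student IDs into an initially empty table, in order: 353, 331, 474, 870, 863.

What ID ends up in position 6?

353 hashes to 1; slot 1 is free → place at 1.
331 hashes to 1; 1 taken → place at 2.
474 hashes to 1; 1,2 taken → place at 5.
870 hashes to 1; 1,2,5 taken → place at 10.
863 hashes to 5; 5 taken → place at 6.
Table: [—, 353, 331, —, —, 474, 863, —, —, —, 870]

863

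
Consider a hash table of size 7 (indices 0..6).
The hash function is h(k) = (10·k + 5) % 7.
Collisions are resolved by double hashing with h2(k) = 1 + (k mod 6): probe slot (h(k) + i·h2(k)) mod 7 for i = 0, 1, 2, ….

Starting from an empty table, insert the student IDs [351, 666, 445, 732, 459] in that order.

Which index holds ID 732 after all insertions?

Insert 351: h=1, slot 1 empty => index 1.
Insert 666: h=1, h2=1, slot 1 occupied => index 2.
Insert 445: h=3, slot 3 empty => index 3.
Insert 732: h=3, h2=1, slot 3 occupied => index 4.
Insert 459: h=3, h2=4, slot 3 occupied => index 0.
Table: [459, 351, 666, 445, 732, -, -]

4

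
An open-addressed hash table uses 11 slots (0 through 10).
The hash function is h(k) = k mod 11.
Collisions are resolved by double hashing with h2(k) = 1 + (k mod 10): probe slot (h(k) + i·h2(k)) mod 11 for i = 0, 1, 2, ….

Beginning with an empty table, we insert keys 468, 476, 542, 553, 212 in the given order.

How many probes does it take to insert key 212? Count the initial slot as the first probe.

4

Insert 468: h=6, slot 6 empty → index 6.
Insert 476: h=3, slot 3 empty → index 3.
Insert 542: h=3, h2=3, slots 3,6 occupied → index 9.
Insert 553: h=3, h2=4, slot 3 occupied → index 7.
Insert 212: h=3, h2=3, slots 3,6,9 occupied → index 1.
Table: [∅, 212, ∅, 476, ∅, ∅, 468, 553, ∅, 542, ∅]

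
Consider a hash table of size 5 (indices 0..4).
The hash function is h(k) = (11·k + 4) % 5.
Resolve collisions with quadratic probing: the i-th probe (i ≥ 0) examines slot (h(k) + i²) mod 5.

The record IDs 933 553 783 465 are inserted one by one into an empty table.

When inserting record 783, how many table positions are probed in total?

933: h=2 → slot 2
553: h=2, probe 2,3 → slot 3
783: h=2, probe 2,3,1 → slot 1
465: h=4 → slot 4
Table: [—, 783, 933, 553, 465]

3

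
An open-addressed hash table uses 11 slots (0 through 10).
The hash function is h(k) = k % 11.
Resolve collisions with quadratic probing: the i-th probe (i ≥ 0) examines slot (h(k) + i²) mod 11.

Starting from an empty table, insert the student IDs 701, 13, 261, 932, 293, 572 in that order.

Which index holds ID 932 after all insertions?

1

701: h=8 -> slot 8
13: h=2 -> slot 2
261: h=8, probe 8,9 -> slot 9
932: h=8, probe 8,9,1 -> slot 1
293: h=7 -> slot 7
572: h=0 -> slot 0
Table: [572, 932, 13, ∅, ∅, ∅, ∅, 293, 701, 261, ∅]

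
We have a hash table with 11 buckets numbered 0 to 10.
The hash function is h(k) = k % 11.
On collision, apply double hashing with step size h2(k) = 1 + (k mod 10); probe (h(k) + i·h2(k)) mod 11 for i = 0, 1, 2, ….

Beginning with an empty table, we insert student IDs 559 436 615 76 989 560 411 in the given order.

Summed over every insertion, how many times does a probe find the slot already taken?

559: h=9 -> slot 9
436: h=7 -> slot 7
615: h=10 -> slot 10
76: h=10, h2=7, probe 10,6 -> slot 6
989: h=10, h2=10, probe 10,9,8 -> slot 8
560: h=10, h2=1, probe 10,0 -> slot 0
411: h=4 -> slot 4
Table: [560, _, _, _, 411, _, 76, 436, 989, 559, 615]

4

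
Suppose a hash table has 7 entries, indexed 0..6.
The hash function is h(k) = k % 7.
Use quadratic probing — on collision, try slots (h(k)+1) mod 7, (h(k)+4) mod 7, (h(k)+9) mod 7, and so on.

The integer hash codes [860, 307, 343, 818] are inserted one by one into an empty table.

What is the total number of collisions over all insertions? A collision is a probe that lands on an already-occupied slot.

4

860: h=6 => slot 6
307: h=6, probe 6,0 => slot 0
343: h=0, probe 0,1 => slot 1
818: h=6, probe 6,0,3 => slot 3
Table: [307, 343, ., 818, ., ., 860]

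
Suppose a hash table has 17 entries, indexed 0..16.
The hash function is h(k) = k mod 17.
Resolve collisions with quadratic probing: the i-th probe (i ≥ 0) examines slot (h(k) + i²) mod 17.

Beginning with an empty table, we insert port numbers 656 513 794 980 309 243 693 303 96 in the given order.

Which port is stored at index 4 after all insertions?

Insert 656: h=10, slot 10 empty => index 10.
Insert 513: h=3, slot 3 empty => index 3.
Insert 794: h=12, slot 12 empty => index 12.
Insert 980: h=11, slot 11 empty => index 11.
Insert 309: h=3, slot 3 occupied => index 4.
Insert 243: h=5, slot 5 empty => index 5.
Insert 693: h=13, slot 13 empty => index 13.
Insert 303: h=14, slot 14 empty => index 14.
Insert 96: h=11, slots 11,12 occupied => index 15.
Table: [., ., ., 513, 309, 243, ., ., ., ., 656, 980, 794, 693, 303, 96, .]

309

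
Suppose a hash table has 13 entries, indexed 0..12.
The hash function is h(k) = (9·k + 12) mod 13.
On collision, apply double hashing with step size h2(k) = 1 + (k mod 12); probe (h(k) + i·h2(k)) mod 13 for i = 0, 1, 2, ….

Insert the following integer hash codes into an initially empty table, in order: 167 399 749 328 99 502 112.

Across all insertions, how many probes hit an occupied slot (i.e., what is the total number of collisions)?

167 hashes to 7; slot 7 is free → place at 7.
399 hashes to 2; slot 2 is free → place at 2.
749 hashes to 6; slot 6 is free → place at 6.
328 hashes to 0; slot 0 is free → place at 0.
99 hashes to 6, h2=4; 6 taken → place at 10.
502 hashes to 6, h2=11; 6 taken → place at 4.
112 hashes to 6, h2=5; 6 taken → place at 11.
Table: [328, ∅, 399, ∅, 502, ∅, 749, 167, ∅, ∅, 99, 112, ∅]

3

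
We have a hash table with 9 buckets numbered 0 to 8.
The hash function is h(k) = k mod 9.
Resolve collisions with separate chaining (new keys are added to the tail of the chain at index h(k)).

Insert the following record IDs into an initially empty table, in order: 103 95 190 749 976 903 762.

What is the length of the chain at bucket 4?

103 → bucket 4
95 → bucket 5
190 → bucket 1
749 → bucket 2
976 → bucket 4 (collision)
903 → bucket 3
762 → bucket 6
Final buckets:
0: -
1: 190
2: 749
3: 903
4: 103 -> 976
5: 95
6: 762
7: -
8: -

2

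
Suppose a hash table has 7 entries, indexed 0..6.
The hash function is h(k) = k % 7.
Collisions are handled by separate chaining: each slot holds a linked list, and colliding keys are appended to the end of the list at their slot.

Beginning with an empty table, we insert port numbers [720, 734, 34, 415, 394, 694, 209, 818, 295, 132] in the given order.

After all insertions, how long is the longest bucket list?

Insert 720: h=6, bucket 6 empty -> new chain.
Insert 734: h=6, bucket 6 nonempty -> append to chain.
Insert 34: h=6, bucket 6 nonempty -> append to chain.
Insert 415: h=2, bucket 2 empty -> new chain.
Insert 394: h=2, bucket 2 nonempty -> append to chain.
Insert 694: h=1, bucket 1 empty -> new chain.
Insert 209: h=6, bucket 6 nonempty -> append to chain.
Insert 818: h=6, bucket 6 nonempty -> append to chain.
Insert 295: h=1, bucket 1 nonempty -> append to chain.
Insert 132: h=6, bucket 6 nonempty -> append to chain.
Final buckets:
0: _
1: 694 -> 295
2: 415 -> 394
3: _
4: _
5: _
6: 720 -> 734 -> 34 -> 209 -> 818 -> 132

6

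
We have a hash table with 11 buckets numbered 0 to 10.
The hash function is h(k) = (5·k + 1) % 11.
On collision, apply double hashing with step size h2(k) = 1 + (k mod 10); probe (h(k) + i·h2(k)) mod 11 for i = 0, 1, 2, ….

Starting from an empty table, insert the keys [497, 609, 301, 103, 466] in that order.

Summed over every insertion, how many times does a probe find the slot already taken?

3

497 hashes to 0; slot 0 is free -> place at 0.
609 hashes to 10; slot 10 is free -> place at 10.
301 hashes to 10, h2=2; 10 taken -> place at 1.
103 hashes to 10, h2=4; 10 taken -> place at 3.
466 hashes to 10, h2=7; 10 taken -> place at 6.
Table: [497, 301, -, 103, -, -, 466, -, -, -, 609]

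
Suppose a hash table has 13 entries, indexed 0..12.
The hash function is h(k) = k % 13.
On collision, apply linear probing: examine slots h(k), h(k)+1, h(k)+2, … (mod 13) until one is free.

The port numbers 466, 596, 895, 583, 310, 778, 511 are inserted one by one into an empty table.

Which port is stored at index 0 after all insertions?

895

466 hashes to 11; slot 11 is free => place at 11.
596 hashes to 11; 11 taken => place at 12.
895 hashes to 11; 11,12 taken => place at 0.
583 hashes to 11; 11,12,0 taken => place at 1.
310 hashes to 11; 11,12,0,1 taken => place at 2.
778 hashes to 11; 11,12,0,1,2 taken => place at 3.
511 hashes to 4; slot 4 is free => place at 4.
Table: [895, 583, 310, 778, 511, _, _, _, _, _, _, 466, 596]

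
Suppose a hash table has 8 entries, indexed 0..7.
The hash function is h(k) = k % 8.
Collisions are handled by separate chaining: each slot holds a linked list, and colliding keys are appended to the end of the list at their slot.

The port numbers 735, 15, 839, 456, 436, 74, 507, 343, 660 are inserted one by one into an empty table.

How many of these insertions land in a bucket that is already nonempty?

735 → bucket 7
15 → bucket 7 (collision)
839 → bucket 7 (collision)
456 → bucket 0
436 → bucket 4
74 → bucket 2
507 → bucket 3
343 → bucket 7 (collision)
660 → bucket 4 (collision)
Final buckets:
0: 456
1: -
2: 74
3: 507
4: 436 -> 660
5: -
6: -
7: 735 -> 15 -> 839 -> 343

4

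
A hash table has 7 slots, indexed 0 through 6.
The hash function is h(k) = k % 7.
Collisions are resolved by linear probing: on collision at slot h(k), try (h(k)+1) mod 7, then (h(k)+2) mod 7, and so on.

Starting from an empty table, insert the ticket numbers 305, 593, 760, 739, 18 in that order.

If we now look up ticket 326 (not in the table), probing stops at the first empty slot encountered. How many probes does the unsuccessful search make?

6

305: h=4 -> slot 4
593: h=5 -> slot 5
760: h=4, probe 4,5,6 -> slot 6
739: h=4, probe 4,5,6,0 -> slot 0
18: h=4, probe 4,5,6,0,1 -> slot 1
Table: [739, 18, ., ., 305, 593, 760]
Lookup 326: h=4, probe 4,5,6,0,1,2 → slot 2 empty, not found.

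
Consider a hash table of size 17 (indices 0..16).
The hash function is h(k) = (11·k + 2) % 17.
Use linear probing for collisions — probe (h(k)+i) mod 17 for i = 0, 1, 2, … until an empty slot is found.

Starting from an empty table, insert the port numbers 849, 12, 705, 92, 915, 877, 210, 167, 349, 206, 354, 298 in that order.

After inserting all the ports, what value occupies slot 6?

849 hashes to 8; slot 8 is free -> place at 8.
12 hashes to 15; slot 15 is free -> place at 15.
705 hashes to 5; slot 5 is free -> place at 5.
92 hashes to 11; slot 11 is free -> place at 11.
915 hashes to 3; slot 3 is free -> place at 3.
877 hashes to 10; slot 10 is free -> place at 10.
210 hashes to 0; slot 0 is free -> place at 0.
167 hashes to 3; 3 taken -> place at 4.
349 hashes to 16; slot 16 is free -> place at 16.
206 hashes to 7; slot 7 is free -> place at 7.
354 hashes to 3; 3,4,5 taken -> place at 6.
298 hashes to 16; 16,0 taken -> place at 1.
Table: [210, 298, -, 915, 167, 705, 354, 206, 849, -, 877, 92, -, -, -, 12, 349]

354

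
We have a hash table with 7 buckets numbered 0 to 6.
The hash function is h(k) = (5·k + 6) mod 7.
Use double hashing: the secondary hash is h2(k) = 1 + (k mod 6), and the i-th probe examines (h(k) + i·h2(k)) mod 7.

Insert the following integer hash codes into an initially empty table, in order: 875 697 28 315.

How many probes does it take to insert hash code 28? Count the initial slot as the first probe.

2

875: h=6 => slot 6
697: h=5 => slot 5
28: h=6, h2=5, probe 6,4 => slot 4
315: h=6, h2=4, probe 6,3 => slot 3
Table: [_, _, _, 315, 28, 697, 875]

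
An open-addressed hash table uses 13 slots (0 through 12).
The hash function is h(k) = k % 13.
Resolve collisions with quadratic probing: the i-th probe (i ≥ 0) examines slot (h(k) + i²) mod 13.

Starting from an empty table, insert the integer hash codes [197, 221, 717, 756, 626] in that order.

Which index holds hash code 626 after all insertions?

11

Insert 197: h=2, slot 2 empty → index 2.
Insert 221: h=0, slot 0 empty → index 0.
Insert 717: h=2, slot 2 occupied → index 3.
Insert 756: h=2, slots 2,3 occupied → index 6.
Insert 626: h=2, slots 2,3,6 occupied → index 11.
Table: [221, —, 197, 717, —, —, 756, —, —, —, —, 626, —]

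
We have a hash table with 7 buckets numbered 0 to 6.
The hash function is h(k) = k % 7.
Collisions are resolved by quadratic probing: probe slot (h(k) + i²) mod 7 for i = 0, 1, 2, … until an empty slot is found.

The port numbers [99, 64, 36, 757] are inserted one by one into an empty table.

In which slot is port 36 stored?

99: h=1 => slot 1
64: h=1, probe 1,2 => slot 2
36: h=1, probe 1,2,5 => slot 5
757: h=1, probe 1,2,5,3 => slot 3
Table: [-, 99, 64, 757, -, 36, -]

5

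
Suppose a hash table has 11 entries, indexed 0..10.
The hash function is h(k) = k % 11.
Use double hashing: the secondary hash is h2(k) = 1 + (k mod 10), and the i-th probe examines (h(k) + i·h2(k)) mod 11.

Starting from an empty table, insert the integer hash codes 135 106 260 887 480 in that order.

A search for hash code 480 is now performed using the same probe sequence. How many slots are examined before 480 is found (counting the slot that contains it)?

3

Insert 135: h=3, slot 3 empty → index 3.
Insert 106: h=7, slot 7 empty → index 7.
Insert 260: h=7, h2=1, slot 7 occupied → index 8.
Insert 887: h=7, h2=8, slot 7 occupied → index 4.
Insert 480: h=7, h2=1, slots 7,8 occupied → index 9.
Table: [—, —, —, 135, 887, —, —, 106, 260, 480, —]
Lookup 480: h=7, h2=1, probe 7,8,9 → found at 9.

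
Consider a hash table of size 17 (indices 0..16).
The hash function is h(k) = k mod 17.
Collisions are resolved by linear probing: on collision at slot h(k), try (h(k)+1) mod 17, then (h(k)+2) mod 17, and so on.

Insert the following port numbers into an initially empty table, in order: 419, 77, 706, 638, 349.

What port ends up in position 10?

419: h=11 -> slot 11
77: h=9 -> slot 9
706: h=9, probe 9,10 -> slot 10
638: h=9, probe 9,10,11,12 -> slot 12
349: h=9, probe 9,10,11,12,13 -> slot 13
Table: [., ., ., ., ., ., ., ., ., 77, 706, 419, 638, 349, ., ., .]

706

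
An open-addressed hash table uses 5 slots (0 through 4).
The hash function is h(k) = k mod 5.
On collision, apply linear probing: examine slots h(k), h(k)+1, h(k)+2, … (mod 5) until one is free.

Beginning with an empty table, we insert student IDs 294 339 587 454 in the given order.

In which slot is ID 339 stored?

0

294: h=4 → slot 4
339: h=4, probe 4,0 → slot 0
587: h=2 → slot 2
454: h=4, probe 4,0,1 → slot 1
Table: [339, 454, 587, ∅, 294]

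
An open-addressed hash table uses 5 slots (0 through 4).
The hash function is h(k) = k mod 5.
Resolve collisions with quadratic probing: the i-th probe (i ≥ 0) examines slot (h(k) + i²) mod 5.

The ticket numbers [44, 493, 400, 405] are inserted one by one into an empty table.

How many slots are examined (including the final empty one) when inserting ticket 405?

44: h=4 -> slot 4
493: h=3 -> slot 3
400: h=0 -> slot 0
405: h=0, probe 0,1 -> slot 1
Table: [400, 405, ., 493, 44]

2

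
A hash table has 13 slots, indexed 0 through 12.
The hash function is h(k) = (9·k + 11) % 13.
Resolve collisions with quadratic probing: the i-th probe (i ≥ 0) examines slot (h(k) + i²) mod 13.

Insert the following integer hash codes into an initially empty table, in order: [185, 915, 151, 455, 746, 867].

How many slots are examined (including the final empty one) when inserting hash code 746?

185: h=12 => slot 12
915: h=4 => slot 4
151: h=5 => slot 5
455: h=11 => slot 11
746: h=4, probe 4,5,8 => slot 8
867: h=1 => slot 1
Table: [—, 867, —, —, 915, 151, —, —, 746, —, —, 455, 185]

3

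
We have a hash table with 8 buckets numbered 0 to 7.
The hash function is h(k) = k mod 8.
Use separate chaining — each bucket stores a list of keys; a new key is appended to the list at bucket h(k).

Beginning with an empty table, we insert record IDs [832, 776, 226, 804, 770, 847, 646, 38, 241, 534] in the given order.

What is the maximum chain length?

3

832 → bucket 0
776 → bucket 0 (collision)
226 → bucket 2
804 → bucket 4
770 → bucket 2 (collision)
847 → bucket 7
646 → bucket 6
38 → bucket 6 (collision)
241 → bucket 1
534 → bucket 6 (collision)
Final buckets:
0: 832 -> 776
1: 241
2: 226 -> 770
3: .
4: 804
5: .
6: 646 -> 38 -> 534
7: 847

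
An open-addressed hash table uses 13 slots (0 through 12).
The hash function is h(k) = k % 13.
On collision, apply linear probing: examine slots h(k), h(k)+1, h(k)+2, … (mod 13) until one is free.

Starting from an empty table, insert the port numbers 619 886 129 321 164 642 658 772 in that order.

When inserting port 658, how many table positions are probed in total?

Insert 619: h=8, slot 8 empty -> index 8.
Insert 886: h=2, slot 2 empty -> index 2.
Insert 129: h=12, slot 12 empty -> index 12.
Insert 321: h=9, slot 9 empty -> index 9.
Insert 164: h=8, slots 8,9 occupied -> index 10.
Insert 642: h=5, slot 5 empty -> index 5.
Insert 658: h=8, slots 8,9,10 occupied -> index 11.
Insert 772: h=5, slot 5 occupied -> index 6.
Table: [∅, ∅, 886, ∅, ∅, 642, 772, ∅, 619, 321, 164, 658, 129]

4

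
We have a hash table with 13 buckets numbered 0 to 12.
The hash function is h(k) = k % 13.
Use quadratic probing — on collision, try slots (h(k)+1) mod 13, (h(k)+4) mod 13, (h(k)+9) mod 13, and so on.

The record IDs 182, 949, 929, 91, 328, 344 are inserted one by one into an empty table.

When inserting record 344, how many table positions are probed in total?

2

182 hashes to 0; slot 0 is free => place at 0.
949 hashes to 0; 0 taken => place at 1.
929 hashes to 6; slot 6 is free => place at 6.
91 hashes to 0; 0,1 taken => place at 4.
328 hashes to 3; slot 3 is free => place at 3.
344 hashes to 6; 6 taken => place at 7.
Table: [182, 949, —, 328, 91, —, 929, 344, —, —, —, —, —]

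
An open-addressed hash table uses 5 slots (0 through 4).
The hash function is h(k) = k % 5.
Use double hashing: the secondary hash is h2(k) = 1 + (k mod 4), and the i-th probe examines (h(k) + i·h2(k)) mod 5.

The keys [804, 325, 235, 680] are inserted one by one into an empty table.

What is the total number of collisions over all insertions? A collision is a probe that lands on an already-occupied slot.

804: h=4 => slot 4
325: h=0 => slot 0
235: h=0, h2=4, probe 0,4,3 => slot 3
680: h=0, h2=1, probe 0,1 => slot 1
Table: [325, 680, —, 235, 804]

3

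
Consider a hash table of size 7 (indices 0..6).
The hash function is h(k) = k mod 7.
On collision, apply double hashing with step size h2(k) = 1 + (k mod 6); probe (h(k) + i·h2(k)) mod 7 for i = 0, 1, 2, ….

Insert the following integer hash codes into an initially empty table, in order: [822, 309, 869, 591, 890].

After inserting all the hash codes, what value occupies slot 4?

822 hashes to 3; slot 3 is free → place at 3.
309 hashes to 1; slot 1 is free → place at 1.
869 hashes to 1, h2=6; 1 taken → place at 0.
591 hashes to 3, h2=4; 3,0 taken → place at 4.
890 hashes to 1, h2=3; 1,4,0,3 taken → place at 6.
Table: [869, 309, ., 822, 591, ., 890]

591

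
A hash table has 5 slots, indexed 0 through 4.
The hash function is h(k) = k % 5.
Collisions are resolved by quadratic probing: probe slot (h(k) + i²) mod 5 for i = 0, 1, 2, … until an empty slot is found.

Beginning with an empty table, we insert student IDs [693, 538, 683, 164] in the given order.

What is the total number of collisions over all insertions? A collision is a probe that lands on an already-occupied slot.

693: h=3 => slot 3
538: h=3, probe 3,4 => slot 4
683: h=3, probe 3,4,2 => slot 2
164: h=4, probe 4,0 => slot 0
Table: [164, _, 683, 693, 538]

4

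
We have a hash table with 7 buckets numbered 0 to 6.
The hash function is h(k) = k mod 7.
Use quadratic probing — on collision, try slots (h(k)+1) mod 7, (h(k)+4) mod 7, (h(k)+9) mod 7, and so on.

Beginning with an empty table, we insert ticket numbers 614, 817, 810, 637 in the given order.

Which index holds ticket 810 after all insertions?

Insert 614: h=5, slot 5 empty => index 5.
Insert 817: h=5, slot 5 occupied => index 6.
Insert 810: h=5, slots 5,6 occupied => index 2.
Insert 637: h=0, slot 0 empty => index 0.
Table: [637, -, 810, -, -, 614, 817]

2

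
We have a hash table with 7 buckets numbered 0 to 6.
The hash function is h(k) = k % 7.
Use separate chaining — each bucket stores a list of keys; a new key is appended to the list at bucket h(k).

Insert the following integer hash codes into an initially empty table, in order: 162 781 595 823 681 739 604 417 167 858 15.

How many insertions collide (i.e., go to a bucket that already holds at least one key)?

6

Insert 162: h=1, bucket 1 empty → new chain.
Insert 781: h=4, bucket 4 empty → new chain.
Insert 595: h=0, bucket 0 empty → new chain.
Insert 823: h=4, bucket 4 nonempty → append to chain.
Insert 681: h=2, bucket 2 empty → new chain.
Insert 739: h=4, bucket 4 nonempty → append to chain.
Insert 604: h=2, bucket 2 nonempty → append to chain.
Insert 417: h=4, bucket 4 nonempty → append to chain.
Insert 167: h=6, bucket 6 empty → new chain.
Insert 858: h=4, bucket 4 nonempty → append to chain.
Insert 15: h=1, bucket 1 nonempty → append to chain.
Final buckets:
0: 595
1: 162 -> 15
2: 681 -> 604
3: ∅
4: 781 -> 823 -> 739 -> 417 -> 858
5: ∅
6: 167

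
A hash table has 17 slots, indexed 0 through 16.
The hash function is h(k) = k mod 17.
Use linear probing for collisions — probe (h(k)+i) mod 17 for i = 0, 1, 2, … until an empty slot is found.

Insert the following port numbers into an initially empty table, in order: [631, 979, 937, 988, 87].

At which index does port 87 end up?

5

Insert 631: h=2, slot 2 empty => index 2.
Insert 979: h=10, slot 10 empty => index 10.
Insert 937: h=2, slot 2 occupied => index 3.
Insert 988: h=2, slots 2,3 occupied => index 4.
Insert 87: h=2, slots 2,3,4 occupied => index 5.
Table: [_, _, 631, 937, 988, 87, _, _, _, _, 979, _, _, _, _, _, _]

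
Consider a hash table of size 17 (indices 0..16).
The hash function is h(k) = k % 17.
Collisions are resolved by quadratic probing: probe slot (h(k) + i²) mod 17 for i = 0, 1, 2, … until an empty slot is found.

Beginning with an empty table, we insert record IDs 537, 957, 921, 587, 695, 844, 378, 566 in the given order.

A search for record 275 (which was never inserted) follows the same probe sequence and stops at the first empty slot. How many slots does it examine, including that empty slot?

537 hashes to 10; slot 10 is free => place at 10.
957 hashes to 5; slot 5 is free => place at 5.
921 hashes to 3; slot 3 is free => place at 3.
587 hashes to 9; slot 9 is free => place at 9.
695 hashes to 15; slot 15 is free => place at 15.
844 hashes to 11; slot 11 is free => place at 11.
378 hashes to 4; slot 4 is free => place at 4.
566 hashes to 5; 5 taken => place at 6.
Table: [., ., ., 921, 378, 957, 566, ., ., 587, 537, 844, ., ., ., 695, .]
Lookup 275: h=3, probe 3,4,7 → slot 7 empty, not found.

3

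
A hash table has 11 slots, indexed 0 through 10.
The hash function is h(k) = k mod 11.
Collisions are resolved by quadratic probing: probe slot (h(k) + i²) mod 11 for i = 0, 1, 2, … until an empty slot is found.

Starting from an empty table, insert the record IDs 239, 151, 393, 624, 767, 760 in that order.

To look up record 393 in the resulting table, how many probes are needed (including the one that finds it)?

3

239 hashes to 8; slot 8 is free => place at 8.
151 hashes to 8; 8 taken => place at 9.
393 hashes to 8; 8,9 taken => place at 1.
624 hashes to 8; 8,9,1 taken => place at 6.
767 hashes to 8; 8,9,1,6 taken => place at 2.
760 hashes to 1; 1,2 taken => place at 5.
Table: [—, 393, 767, —, —, 760, 624, —, 239, 151, —]
Lookup 393: h=8, probe 8,9,1 → found at 1.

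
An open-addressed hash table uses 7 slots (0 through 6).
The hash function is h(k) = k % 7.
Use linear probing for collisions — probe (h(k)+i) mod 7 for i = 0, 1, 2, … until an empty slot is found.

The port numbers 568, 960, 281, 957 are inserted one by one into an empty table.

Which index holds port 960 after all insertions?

Insert 568: h=1, slot 1 empty → index 1.
Insert 960: h=1, slot 1 occupied → index 2.
Insert 281: h=1, slots 1,2 occupied → index 3.
Insert 957: h=5, slot 5 empty → index 5.
Table: [., 568, 960, 281, ., 957, .]

2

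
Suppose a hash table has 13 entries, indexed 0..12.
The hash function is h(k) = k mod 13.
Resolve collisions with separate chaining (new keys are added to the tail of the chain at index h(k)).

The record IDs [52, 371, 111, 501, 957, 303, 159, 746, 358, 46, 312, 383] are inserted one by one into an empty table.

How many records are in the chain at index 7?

5

Insert 52: h=0, bucket 0 empty -> new chain.
Insert 371: h=7, bucket 7 empty -> new chain.
Insert 111: h=7, bucket 7 nonempty -> append to chain.
Insert 501: h=7, bucket 7 nonempty -> append to chain.
Insert 957: h=8, bucket 8 empty -> new chain.
Insert 303: h=4, bucket 4 empty -> new chain.
Insert 159: h=3, bucket 3 empty -> new chain.
Insert 746: h=5, bucket 5 empty -> new chain.
Insert 358: h=7, bucket 7 nonempty -> append to chain.
Insert 46: h=7, bucket 7 nonempty -> append to chain.
Insert 312: h=0, bucket 0 nonempty -> append to chain.
Insert 383: h=6, bucket 6 empty -> new chain.
Final buckets:
0: 52 -> 312
1: -
2: -
3: 159
4: 303
5: 746
6: 383
7: 371 -> 111 -> 501 -> 358 -> 46
8: 957
9: -
10: -
11: -
12: -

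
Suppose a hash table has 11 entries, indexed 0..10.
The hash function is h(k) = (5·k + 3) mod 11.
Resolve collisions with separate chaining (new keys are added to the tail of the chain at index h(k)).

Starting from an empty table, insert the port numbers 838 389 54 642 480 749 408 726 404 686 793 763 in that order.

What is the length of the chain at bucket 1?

Insert 838: h=2, bucket 2 empty -> new chain.
Insert 389: h=1, bucket 1 empty -> new chain.
Insert 54: h=9, bucket 9 empty -> new chain.
Insert 642: h=1, bucket 1 nonempty -> append to chain.
Insert 480: h=5, bucket 5 empty -> new chain.
Insert 749: h=8, bucket 8 empty -> new chain.
Insert 408: h=8, bucket 8 nonempty -> append to chain.
Insert 726: h=3, bucket 3 empty -> new chain.
Insert 404: h=10, bucket 10 empty -> new chain.
Insert 686: h=1, bucket 1 nonempty -> append to chain.
Insert 793: h=8, bucket 8 nonempty -> append to chain.
Insert 763: h=1, bucket 1 nonempty -> append to chain.
Final buckets:
0: .
1: 389 -> 642 -> 686 -> 763
2: 838
3: 726
4: .
5: 480
6: .
7: .
8: 749 -> 408 -> 793
9: 54
10: 404

4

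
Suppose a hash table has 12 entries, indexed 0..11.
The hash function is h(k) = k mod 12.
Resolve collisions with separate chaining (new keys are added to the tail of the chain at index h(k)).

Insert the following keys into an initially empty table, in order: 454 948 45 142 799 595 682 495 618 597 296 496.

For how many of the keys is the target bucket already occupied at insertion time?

454 -> bucket 10
948 -> bucket 0
45 -> bucket 9
142 -> bucket 10 (collision)
799 -> bucket 7
595 -> bucket 7 (collision)
682 -> bucket 10 (collision)
495 -> bucket 3
618 -> bucket 6
597 -> bucket 9 (collision)
296 -> bucket 8
496 -> bucket 4
Final buckets:
0: 948
1: _
2: _
3: 495
4: 496
5: _
6: 618
7: 799 -> 595
8: 296
9: 45 -> 597
10: 454 -> 142 -> 682
11: _

4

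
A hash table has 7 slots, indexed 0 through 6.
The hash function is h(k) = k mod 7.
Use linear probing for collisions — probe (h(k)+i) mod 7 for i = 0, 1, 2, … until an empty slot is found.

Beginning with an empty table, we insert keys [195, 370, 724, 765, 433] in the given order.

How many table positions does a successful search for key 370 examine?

2

Insert 195: h=6, slot 6 empty => index 6.
Insert 370: h=6, slot 6 occupied => index 0.
Insert 724: h=3, slot 3 empty => index 3.
Insert 765: h=2, slot 2 empty => index 2.
Insert 433: h=6, slots 6,0 occupied => index 1.
Table: [370, 433, 765, 724, ., ., 195]
Lookup 370: h=6, probe 6,0 → found at 0.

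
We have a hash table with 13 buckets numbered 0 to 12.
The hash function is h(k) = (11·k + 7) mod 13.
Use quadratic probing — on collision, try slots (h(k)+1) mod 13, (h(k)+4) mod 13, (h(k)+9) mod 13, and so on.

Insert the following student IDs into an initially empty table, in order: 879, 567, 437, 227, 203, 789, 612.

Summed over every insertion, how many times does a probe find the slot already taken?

8

Insert 879: h=4, slot 4 empty => index 4.
Insert 567: h=4, slot 4 occupied => index 5.
Insert 437: h=4, slots 4,5 occupied => index 8.
Insert 227: h=8, slot 8 occupied => index 9.
Insert 203: h=4, slots 4,5,8 occupied => index 0.
Insert 789: h=2, slot 2 empty => index 2.
Insert 612: h=5, slot 5 occupied => index 6.
Table: [203, -, 789, -, 879, 567, 612, -, 437, 227, -, -, -]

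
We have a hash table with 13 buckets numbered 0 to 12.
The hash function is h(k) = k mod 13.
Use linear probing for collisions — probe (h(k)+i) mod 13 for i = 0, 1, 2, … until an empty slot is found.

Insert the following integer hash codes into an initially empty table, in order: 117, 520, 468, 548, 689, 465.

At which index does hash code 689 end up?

4

117 hashes to 0; slot 0 is free -> place at 0.
520 hashes to 0; 0 taken -> place at 1.
468 hashes to 0; 0,1 taken -> place at 2.
548 hashes to 2; 2 taken -> place at 3.
689 hashes to 0; 0,1,2,3 taken -> place at 4.
465 hashes to 10; slot 10 is free -> place at 10.
Table: [117, 520, 468, 548, 689, —, —, —, —, —, 465, —, —]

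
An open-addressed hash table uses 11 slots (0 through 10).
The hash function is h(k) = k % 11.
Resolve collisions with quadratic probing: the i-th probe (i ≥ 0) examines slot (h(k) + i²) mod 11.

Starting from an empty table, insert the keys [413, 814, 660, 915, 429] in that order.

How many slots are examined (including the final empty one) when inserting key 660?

2

Insert 413: h=6, slot 6 empty => index 6.
Insert 814: h=0, slot 0 empty => index 0.
Insert 660: h=0, slot 0 occupied => index 1.
Insert 915: h=2, slot 2 empty => index 2.
Insert 429: h=0, slots 0,1 occupied => index 4.
Table: [814, 660, 915, ., 429, ., 413, ., ., ., .]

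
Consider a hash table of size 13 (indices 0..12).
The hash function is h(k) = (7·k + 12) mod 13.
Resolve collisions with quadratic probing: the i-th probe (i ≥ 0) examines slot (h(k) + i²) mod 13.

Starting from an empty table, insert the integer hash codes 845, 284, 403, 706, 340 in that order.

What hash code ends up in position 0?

845 hashes to 12; slot 12 is free -> place at 12.
284 hashes to 11; slot 11 is free -> place at 11.
403 hashes to 12; 12 taken -> place at 0.
706 hashes to 1; slot 1 is free -> place at 1.
340 hashes to 0; 0,1 taken -> place at 4.
Table: [403, 706, ., ., 340, ., ., ., ., ., ., 284, 845]

403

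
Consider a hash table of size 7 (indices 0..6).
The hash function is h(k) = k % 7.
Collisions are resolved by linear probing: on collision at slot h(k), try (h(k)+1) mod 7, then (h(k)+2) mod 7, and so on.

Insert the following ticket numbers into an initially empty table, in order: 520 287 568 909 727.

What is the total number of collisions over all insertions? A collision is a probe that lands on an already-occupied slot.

520: h=2 => slot 2
287: h=0 => slot 0
568: h=1 => slot 1
909: h=6 => slot 6
727: h=6, probe 6,0,1,2,3 => slot 3
Table: [287, 568, 520, 727, —, —, 909]

4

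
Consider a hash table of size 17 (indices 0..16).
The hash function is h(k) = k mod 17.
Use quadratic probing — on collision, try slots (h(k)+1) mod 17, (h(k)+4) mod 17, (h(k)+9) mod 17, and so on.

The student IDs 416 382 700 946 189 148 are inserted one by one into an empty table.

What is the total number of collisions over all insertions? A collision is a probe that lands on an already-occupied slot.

Insert 416: h=8, slot 8 empty => index 8.
Insert 382: h=8, slot 8 occupied => index 9.
Insert 700: h=3, slot 3 empty => index 3.
Insert 946: h=11, slot 11 empty => index 11.
Insert 189: h=2, slot 2 empty => index 2.
Insert 148: h=12, slot 12 empty => index 12.
Table: [., ., 189, 700, ., ., ., ., 416, 382, ., 946, 148, ., ., ., .]

1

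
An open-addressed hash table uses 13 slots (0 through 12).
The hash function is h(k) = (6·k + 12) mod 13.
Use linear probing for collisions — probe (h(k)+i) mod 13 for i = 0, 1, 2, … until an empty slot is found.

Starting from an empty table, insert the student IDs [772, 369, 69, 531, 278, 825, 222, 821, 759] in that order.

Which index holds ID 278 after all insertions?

772: h=3 -> slot 3
369: h=3, probe 3,4 -> slot 4
69: h=10 -> slot 10
531: h=0 -> slot 0
278: h=3, probe 3,4,5 -> slot 5
825: h=9 -> slot 9
222: h=5, probe 5,6 -> slot 6
821: h=11 -> slot 11
759: h=3, probe 3,4,5,6,7 -> slot 7
Table: [531, _, _, 772, 369, 278, 222, 759, _, 825, 69, 821, _]

5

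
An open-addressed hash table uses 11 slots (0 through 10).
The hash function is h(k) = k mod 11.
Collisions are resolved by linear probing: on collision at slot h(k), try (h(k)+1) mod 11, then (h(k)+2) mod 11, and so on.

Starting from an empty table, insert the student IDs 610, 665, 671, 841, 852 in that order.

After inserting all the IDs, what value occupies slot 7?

610 hashes to 5; slot 5 is free => place at 5.
665 hashes to 5; 5 taken => place at 6.
671 hashes to 0; slot 0 is free => place at 0.
841 hashes to 5; 5,6 taken => place at 7.
852 hashes to 5; 5,6,7 taken => place at 8.
Table: [671, _, _, _, _, 610, 665, 841, 852, _, _]

841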